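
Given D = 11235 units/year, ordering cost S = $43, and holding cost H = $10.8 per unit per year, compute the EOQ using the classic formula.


Formula: EOQ = sqrt(2 * D * S / H)
Numerator: 2 * 11235 * 43 = 966210
2DS/H = 966210 / 10.8 = 89463.9
EOQ = sqrt(89463.9) = 299.1 units

299.1 units


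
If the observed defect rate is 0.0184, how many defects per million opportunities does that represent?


DPMO = defect_rate * 1000000 = 0.0184 * 1000000

18400


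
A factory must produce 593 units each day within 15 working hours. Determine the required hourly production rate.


Formula: Production Rate = Daily Demand / Available Hours
Rate = 593 units/day / 15 hours/day
Rate = 39.5 units/hour

39.5 units/hour


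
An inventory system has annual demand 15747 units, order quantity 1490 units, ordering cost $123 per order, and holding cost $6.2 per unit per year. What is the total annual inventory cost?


TC = 15747/1490 * 123 + 1490/2 * 6.2

$5918.92


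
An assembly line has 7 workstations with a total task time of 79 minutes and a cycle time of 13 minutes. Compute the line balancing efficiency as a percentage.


Formula: Efficiency = Sum of Task Times / (N_stations * CT) * 100
Total station capacity = 7 stations * 13 min = 91 min
Efficiency = 79 / 91 * 100 = 86.8%

86.8%


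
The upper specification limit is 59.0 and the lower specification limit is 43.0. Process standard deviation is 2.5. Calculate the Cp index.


Cp = (59.0 - 43.0) / (6 * 2.5)

1.07


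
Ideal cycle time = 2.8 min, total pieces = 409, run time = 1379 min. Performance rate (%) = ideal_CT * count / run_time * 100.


Formula: Performance = (Ideal CT * Total Count) / Run Time * 100
Ideal output time = 2.8 * 409 = 1145.2 min
Performance = 1145.2 / 1379 * 100 = 83.0%

83.0%


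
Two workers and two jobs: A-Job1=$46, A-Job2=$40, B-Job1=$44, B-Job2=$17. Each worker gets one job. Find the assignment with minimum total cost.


Option 1: A->1 + B->2 = $46 + $17 = $63
Option 2: A->2 + B->1 = $40 + $44 = $84
Min cost = min($63, $84) = $63

$63


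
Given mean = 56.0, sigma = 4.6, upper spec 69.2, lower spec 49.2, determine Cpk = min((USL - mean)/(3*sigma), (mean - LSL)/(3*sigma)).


Cpu = (69.2 - 56.0) / (3 * 4.6) = 0.96
Cpl = (56.0 - 49.2) / (3 * 4.6) = 0.49
Cpk = min(0.96, 0.49) = 0.49

0.49


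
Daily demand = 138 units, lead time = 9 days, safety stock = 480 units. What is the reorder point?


Formula: ROP = (Daily Demand * Lead Time) + Safety Stock
Demand during lead time = 138 * 9 = 1242 units
ROP = 1242 + 480 = 1722 units

1722 units


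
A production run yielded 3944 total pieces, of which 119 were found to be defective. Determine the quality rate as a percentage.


Formula: Quality Rate = Good Pieces / Total Pieces * 100
Good pieces = 3944 - 119 = 3825
QR = 3825 / 3944 * 100 = 97.0%

97.0%


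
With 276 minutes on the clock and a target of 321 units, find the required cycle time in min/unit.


Formula: CT = Available Time / Number of Units
CT = 276 min / 321 units
CT = 0.86 min/unit

0.86 min/unit


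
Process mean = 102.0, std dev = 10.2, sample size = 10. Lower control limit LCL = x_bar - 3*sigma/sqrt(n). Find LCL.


LCL = 102.0 - 3 * 10.2 / sqrt(10)

92.32


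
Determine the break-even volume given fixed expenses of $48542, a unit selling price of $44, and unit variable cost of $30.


Formula: BEQ = Fixed Costs / (Price - Variable Cost)
Contribution margin = $44 - $30 = $14/unit
BEQ = ceil($48542 / $14/unit) = ceil(3467.29) = 3468 units

3468 units


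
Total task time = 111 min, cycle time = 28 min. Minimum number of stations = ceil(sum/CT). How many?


Formula: N_min = ceil(Sum of Task Times / Cycle Time)
N_min = ceil(111 min / 28 min) = ceil(3.9643)
N_min = 4 stations

4


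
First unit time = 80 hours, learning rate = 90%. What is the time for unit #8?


Formula: T_n = T_1 * (learning_rate)^(log2(n)) where learning_rate = rate/100
Doublings = log2(8) = 3
T_n = 80 * 0.9^3
T_n = 80 * 0.729 = 58.3 hours

58.3 hours


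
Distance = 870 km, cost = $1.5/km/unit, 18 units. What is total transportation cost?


TC = dist * cost * units = 870 * 1.5 * 18 = $23490.00

$23490.00


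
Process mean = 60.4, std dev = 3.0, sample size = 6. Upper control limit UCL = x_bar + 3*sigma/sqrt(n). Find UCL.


UCL = 60.4 + 3 * 3.0 / sqrt(6)

64.07


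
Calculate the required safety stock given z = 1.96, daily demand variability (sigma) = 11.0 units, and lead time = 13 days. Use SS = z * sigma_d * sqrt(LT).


Formula: SS = z * sigma_d * sqrt(LT)
sqrt(LT) = sqrt(13) = 3.6056
SS = 1.96 * 11.0 * 3.6056
SS = 77.7 units

77.7 units


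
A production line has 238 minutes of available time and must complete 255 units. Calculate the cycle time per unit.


Formula: CT = Available Time / Number of Units
CT = 238 min / 255 units
CT = 0.93 min/unit

0.93 min/unit


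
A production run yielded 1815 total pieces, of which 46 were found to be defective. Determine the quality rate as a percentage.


Formula: Quality Rate = Good Pieces / Total Pieces * 100
Good pieces = 1815 - 46 = 1769
QR = 1769 / 1815 * 100 = 97.5%

97.5%


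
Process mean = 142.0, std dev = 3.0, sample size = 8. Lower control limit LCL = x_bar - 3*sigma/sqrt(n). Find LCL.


LCL = 142.0 - 3 * 3.0 / sqrt(8)

138.82


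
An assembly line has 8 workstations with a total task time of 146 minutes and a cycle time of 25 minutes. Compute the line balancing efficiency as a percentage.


Formula: Efficiency = Sum of Task Times / (N_stations * CT) * 100
Total station capacity = 8 stations * 25 min = 200 min
Efficiency = 146 / 200 * 100 = 73.0%

73.0%


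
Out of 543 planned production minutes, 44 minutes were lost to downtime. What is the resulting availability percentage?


Formula: Availability = (Planned Time - Downtime) / Planned Time * 100
Uptime = 543 - 44 = 499 min
Availability = 499 / 543 * 100 = 91.9%

91.9%


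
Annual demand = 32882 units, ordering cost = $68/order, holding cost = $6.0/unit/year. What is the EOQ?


Formula: EOQ = sqrt(2 * D * S / H)
Numerator: 2 * 32882 * 68 = 4471952
2DS/H = 4471952 / 6.0 = 745325.3
EOQ = sqrt(745325.3) = 863.3 units

863.3 units


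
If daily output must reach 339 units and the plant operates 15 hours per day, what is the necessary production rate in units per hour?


Formula: Production Rate = Daily Demand / Available Hours
Rate = 339 units/day / 15 hours/day
Rate = 22.6 units/hour

22.6 units/hour


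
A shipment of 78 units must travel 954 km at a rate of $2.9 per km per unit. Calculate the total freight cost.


TC = dist * cost * units = 954 * 2.9 * 78 = $215794.80

$215794.80


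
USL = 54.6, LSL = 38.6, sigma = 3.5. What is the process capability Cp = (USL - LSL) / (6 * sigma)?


Cp = (54.6 - 38.6) / (6 * 3.5)

0.76


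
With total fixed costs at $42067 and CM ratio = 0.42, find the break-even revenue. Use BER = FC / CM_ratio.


Formula: BER = Fixed Costs / Contribution Margin Ratio
BER = $42067 / 0.42
BER = $100159.52 (to the nearest cent)

$100159.52


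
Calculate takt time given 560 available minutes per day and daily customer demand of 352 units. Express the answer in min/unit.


Formula: Takt Time = Available Production Time / Customer Demand
Takt = 560 min/day / 352 units/day
Takt = 1.59 min/unit

1.59 min/unit


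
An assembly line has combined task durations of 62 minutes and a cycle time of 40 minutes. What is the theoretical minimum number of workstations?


Formula: N_min = ceil(Sum of Task Times / Cycle Time)
N_min = ceil(62 min / 40 min) = ceil(1.55)
N_min = 2 stations

2


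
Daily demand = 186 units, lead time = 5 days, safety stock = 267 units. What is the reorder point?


Formula: ROP = (Daily Demand * Lead Time) + Safety Stock
Demand during lead time = 186 * 5 = 930 units
ROP = 930 + 267 = 1197 units

1197 units


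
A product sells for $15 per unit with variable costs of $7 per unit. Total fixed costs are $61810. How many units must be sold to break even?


Formula: BEQ = Fixed Costs / (Price - Variable Cost)
Contribution margin = $15 - $7 = $8/unit
BEQ = ceil($61810 / $8/unit) = ceil(7726.25) = 7727 units

7727 units


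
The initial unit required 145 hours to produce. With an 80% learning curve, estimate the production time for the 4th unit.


Formula: T_n = T_1 * (learning_rate)^(log2(n)) where learning_rate = rate/100
Doublings = log2(4) = 2
T_n = 145 * 0.8^2
T_n = 145 * 0.64 = 92.8 hours

92.8 hours


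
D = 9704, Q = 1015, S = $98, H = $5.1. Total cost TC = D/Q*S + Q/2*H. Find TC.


TC = 9704/1015 * 98 + 1015/2 * 5.1

$3525.19


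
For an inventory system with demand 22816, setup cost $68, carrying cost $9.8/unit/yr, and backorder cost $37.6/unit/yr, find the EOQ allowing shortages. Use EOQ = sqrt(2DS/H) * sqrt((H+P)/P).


Formula: EOQ* = sqrt(2DS/H) * sqrt((H+P)/P)
Base EOQ = sqrt(2*22816*68/9.8) = 562.7 units
Correction = sqrt((9.8+37.6)/37.6) = 1.12278
EOQ* = 562.7 * 1.12278 = 631.8 units

631.8 units


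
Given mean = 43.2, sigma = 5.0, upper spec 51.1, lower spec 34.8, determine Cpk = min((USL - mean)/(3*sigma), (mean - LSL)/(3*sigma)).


Cpu = (51.1 - 43.2) / (3 * 5.0) = 0.53
Cpl = (43.2 - 34.8) / (3 * 5.0) = 0.56
Cpk = min(0.53, 0.56) = 0.53

0.53


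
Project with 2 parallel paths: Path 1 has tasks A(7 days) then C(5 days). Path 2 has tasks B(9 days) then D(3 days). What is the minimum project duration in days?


Path 1 = 7 + 5 = 12 days
Path 2 = 9 + 3 = 12 days
Duration = max(12, 12) = 12 days

12 days


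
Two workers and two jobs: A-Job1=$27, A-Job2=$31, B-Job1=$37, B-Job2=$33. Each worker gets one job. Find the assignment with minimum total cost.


Option 1: A->1 + B->2 = $27 + $33 = $60
Option 2: A->2 + B->1 = $31 + $37 = $68
Min cost = min($60, $68) = $60

$60


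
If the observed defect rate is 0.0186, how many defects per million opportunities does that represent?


DPMO = defect_rate * 1000000 = 0.0186 * 1000000

18600


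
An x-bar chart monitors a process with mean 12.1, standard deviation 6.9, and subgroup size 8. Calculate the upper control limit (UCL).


UCL = 12.1 + 3 * 6.9 / sqrt(8)

19.42


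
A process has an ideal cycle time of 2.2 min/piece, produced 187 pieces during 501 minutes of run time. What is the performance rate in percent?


Formula: Performance = (Ideal CT * Total Count) / Run Time * 100
Ideal output time = 2.2 * 187 = 411.4 min
Performance = 411.4 / 501 * 100 = 82.1%

82.1%


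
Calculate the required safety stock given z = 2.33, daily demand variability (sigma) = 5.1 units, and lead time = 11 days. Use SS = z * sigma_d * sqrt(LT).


Formula: SS = z * sigma_d * sqrt(LT)
sqrt(LT) = sqrt(11) = 3.3166
SS = 2.33 * 5.1 * 3.3166
SS = 39.4 units

39.4 units


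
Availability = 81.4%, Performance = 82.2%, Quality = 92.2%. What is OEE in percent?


Formula: OEE = Availability * Performance * Quality / 10000
A * P = 81.4% * 82.2% / 100 = 66.91%
OEE = 66.91% * 92.2% / 100 = 61.7%

61.7%


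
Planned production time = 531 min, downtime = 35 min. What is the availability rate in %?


Formula: Availability = (Planned Time - Downtime) / Planned Time * 100
Uptime = 531 - 35 = 496 min
Availability = 496 / 531 * 100 = 93.4%

93.4%


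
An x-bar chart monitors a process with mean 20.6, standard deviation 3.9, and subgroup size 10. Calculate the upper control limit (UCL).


UCL = 20.6 + 3 * 3.9 / sqrt(10)

24.3


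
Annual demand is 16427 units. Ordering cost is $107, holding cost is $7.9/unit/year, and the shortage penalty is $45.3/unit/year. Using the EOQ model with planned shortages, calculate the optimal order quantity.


Formula: EOQ* = sqrt(2DS/H) * sqrt((H+P)/P)
Base EOQ = sqrt(2*16427*107/7.9) = 667.07 units
Correction = sqrt((7.9+45.3)/45.3) = 1.08369
EOQ* = 667.07 * 1.08369 = 722.9 units

722.9 units


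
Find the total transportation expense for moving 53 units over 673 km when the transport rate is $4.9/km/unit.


TC = dist * cost * units = 673 * 4.9 * 53 = $174778.10

$174778.10


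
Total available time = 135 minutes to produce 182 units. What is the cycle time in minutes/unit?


Formula: CT = Available Time / Number of Units
CT = 135 min / 182 units
CT = 0.74 min/unit

0.74 min/unit


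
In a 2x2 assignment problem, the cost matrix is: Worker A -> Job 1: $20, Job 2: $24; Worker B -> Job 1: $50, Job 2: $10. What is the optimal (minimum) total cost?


Option 1: A->1 + B->2 = $20 + $10 = $30
Option 2: A->2 + B->1 = $24 + $50 = $74
Min cost = min($30, $74) = $30

$30


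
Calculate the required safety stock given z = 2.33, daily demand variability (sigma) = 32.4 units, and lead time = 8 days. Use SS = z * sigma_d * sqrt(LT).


Formula: SS = z * sigma_d * sqrt(LT)
sqrt(LT) = sqrt(8) = 2.8284
SS = 2.33 * 32.4 * 2.8284
SS = 213.5 units

213.5 units


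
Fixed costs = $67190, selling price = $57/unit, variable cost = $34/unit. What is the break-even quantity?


Formula: BEQ = Fixed Costs / (Price - Variable Cost)
Contribution margin = $57 - $34 = $23/unit
BEQ = ceil($67190 / $23/unit) = ceil(2921.3) = 2922 units

2922 units


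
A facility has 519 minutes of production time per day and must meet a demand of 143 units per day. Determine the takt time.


Formula: Takt Time = Available Production Time / Customer Demand
Takt = 519 min/day / 143 units/day
Takt = 3.63 min/unit

3.63 min/unit


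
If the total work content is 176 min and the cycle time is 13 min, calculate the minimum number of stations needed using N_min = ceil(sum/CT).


Formula: N_min = ceil(Sum of Task Times / Cycle Time)
N_min = ceil(176 min / 13 min) = ceil(13.5385)
N_min = 14 stations

14


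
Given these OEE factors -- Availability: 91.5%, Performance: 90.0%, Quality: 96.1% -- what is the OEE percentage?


Formula: OEE = Availability * Performance * Quality / 10000
A * P = 91.5% * 90.0% / 100 = 82.35%
OEE = 82.35% * 96.1% / 100 = 79.1%

79.1%


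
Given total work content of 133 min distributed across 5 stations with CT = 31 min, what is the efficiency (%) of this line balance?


Formula: Efficiency = Sum of Task Times / (N_stations * CT) * 100
Total station capacity = 5 stations * 31 min = 155 min
Efficiency = 133 / 155 * 100 = 85.8%

85.8%


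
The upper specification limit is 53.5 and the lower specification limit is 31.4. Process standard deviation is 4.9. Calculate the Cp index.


Cp = (53.5 - 31.4) / (6 * 4.9)

0.75


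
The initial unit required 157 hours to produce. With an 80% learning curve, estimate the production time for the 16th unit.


Formula: T_n = T_1 * (learning_rate)^(log2(n)) where learning_rate = rate/100
Doublings = log2(16) = 4
T_n = 157 * 0.8^4
T_n = 157 * 0.4096 = 64.3 hours

64.3 hours


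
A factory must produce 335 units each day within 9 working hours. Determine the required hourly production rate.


Formula: Production Rate = Daily Demand / Available Hours
Rate = 335 units/day / 9 hours/day
Rate = 37.2 units/hour

37.2 units/hour


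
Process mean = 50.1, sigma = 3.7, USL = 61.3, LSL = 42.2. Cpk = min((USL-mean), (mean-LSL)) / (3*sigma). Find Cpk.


Cpu = (61.3 - 50.1) / (3 * 3.7) = 1.01
Cpl = (50.1 - 42.2) / (3 * 3.7) = 0.71
Cpk = min(1.01, 0.71) = 0.71

0.71


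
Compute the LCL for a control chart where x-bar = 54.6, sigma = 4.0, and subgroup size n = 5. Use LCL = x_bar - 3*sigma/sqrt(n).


LCL = 54.6 - 3 * 4.0 / sqrt(5)

49.23


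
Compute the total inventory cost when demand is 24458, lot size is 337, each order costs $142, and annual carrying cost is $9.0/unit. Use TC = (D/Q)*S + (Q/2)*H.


TC = 24458/337 * 142 + 337/2 * 9.0

$11822.24


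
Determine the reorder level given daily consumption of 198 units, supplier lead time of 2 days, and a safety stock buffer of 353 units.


Formula: ROP = (Daily Demand * Lead Time) + Safety Stock
Demand during lead time = 198 * 2 = 396 units
ROP = 396 + 353 = 749 units

749 units


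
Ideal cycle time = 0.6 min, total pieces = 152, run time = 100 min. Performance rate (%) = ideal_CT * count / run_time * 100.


Formula: Performance = (Ideal CT * Total Count) / Run Time * 100
Ideal output time = 0.6 * 152 = 91.2 min
Performance = 91.2 / 100 * 100 = 91.2%

91.2%


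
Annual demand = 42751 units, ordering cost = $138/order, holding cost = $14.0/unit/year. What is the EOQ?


Formula: EOQ = sqrt(2 * D * S / H)
Numerator: 2 * 42751 * 138 = 11799276
2DS/H = 11799276 / 14.0 = 842805.4
EOQ = sqrt(842805.4) = 918.0 units

918.0 units


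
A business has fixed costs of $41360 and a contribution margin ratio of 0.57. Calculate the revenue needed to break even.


Formula: BER = Fixed Costs / Contribution Margin Ratio
BER = $41360 / 0.57
BER = $72561.40 (to the nearest cent)

$72561.40


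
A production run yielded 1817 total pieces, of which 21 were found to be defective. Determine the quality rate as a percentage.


Formula: Quality Rate = Good Pieces / Total Pieces * 100
Good pieces = 1817 - 21 = 1796
QR = 1796 / 1817 * 100 = 98.8%

98.8%


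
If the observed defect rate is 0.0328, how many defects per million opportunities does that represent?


DPMO = defect_rate * 1000000 = 0.0328 * 1000000

32800


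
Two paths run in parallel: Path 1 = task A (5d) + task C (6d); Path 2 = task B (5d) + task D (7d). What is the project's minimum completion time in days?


Path 1 = 5 + 6 = 11 days
Path 2 = 5 + 7 = 12 days
Duration = max(11, 12) = 12 days

12 days


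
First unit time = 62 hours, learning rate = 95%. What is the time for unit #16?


Formula: T_n = T_1 * (learning_rate)^(log2(n)) where learning_rate = rate/100
Doublings = log2(16) = 4
T_n = 62 * 0.95^4
T_n = 62 * 0.8145 = 50.5 hours

50.5 hours


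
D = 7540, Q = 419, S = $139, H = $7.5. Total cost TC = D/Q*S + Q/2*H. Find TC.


TC = 7540/419 * 139 + 419/2 * 7.5

$4072.59


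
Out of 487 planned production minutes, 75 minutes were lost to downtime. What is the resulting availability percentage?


Formula: Availability = (Planned Time - Downtime) / Planned Time * 100
Uptime = 487 - 75 = 412 min
Availability = 412 / 487 * 100 = 84.6%

84.6%


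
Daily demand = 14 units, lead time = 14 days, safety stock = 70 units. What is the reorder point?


Formula: ROP = (Daily Demand * Lead Time) + Safety Stock
Demand during lead time = 14 * 14 = 196 units
ROP = 196 + 70 = 266 units

266 units


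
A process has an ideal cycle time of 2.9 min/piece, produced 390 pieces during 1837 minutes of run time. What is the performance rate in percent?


Formula: Performance = (Ideal CT * Total Count) / Run Time * 100
Ideal output time = 2.9 * 390 = 1131.0 min
Performance = 1131.0 / 1837 * 100 = 61.6%

61.6%


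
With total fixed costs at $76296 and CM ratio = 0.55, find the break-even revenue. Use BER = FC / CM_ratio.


Formula: BER = Fixed Costs / Contribution Margin Ratio
BER = $76296 / 0.55
BER = $138720.00 (to the nearest cent)

$138720.00


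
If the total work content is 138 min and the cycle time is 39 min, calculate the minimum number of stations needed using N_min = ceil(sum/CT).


Formula: N_min = ceil(Sum of Task Times / Cycle Time)
N_min = ceil(138 min / 39 min) = ceil(3.5385)
N_min = 4 stations

4


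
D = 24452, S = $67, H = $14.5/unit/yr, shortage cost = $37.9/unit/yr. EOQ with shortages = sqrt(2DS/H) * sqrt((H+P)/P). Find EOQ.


Formula: EOQ* = sqrt(2DS/H) * sqrt((H+P)/P)
Base EOQ = sqrt(2*24452*67/14.5) = 475.36 units
Correction = sqrt((14.5+37.9)/37.9) = 1.17583
EOQ* = 475.36 * 1.17583 = 558.9 units

558.9 units


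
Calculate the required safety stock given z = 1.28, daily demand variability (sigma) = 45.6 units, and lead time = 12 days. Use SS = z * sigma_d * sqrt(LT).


Formula: SS = z * sigma_d * sqrt(LT)
sqrt(LT) = sqrt(12) = 3.4641
SS = 1.28 * 45.6 * 3.4641
SS = 202.2 units

202.2 units


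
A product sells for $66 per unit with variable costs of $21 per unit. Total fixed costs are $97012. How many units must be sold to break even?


Formula: BEQ = Fixed Costs / (Price - Variable Cost)
Contribution margin = $66 - $21 = $45/unit
BEQ = ceil($97012 / $45/unit) = ceil(2155.82) = 2156 units

2156 units


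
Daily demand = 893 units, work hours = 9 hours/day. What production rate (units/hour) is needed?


Formula: Production Rate = Daily Demand / Available Hours
Rate = 893 units/day / 9 hours/day
Rate = 99.2 units/hour

99.2 units/hour


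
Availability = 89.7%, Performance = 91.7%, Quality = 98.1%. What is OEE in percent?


Formula: OEE = Availability * Performance * Quality / 10000
A * P = 89.7% * 91.7% / 100 = 82.25%
OEE = 82.25% * 98.1% / 100 = 80.7%

80.7%


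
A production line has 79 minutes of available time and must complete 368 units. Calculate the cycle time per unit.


Formula: CT = Available Time / Number of Units
CT = 79 min / 368 units
CT = 0.21 min/unit

0.21 min/unit


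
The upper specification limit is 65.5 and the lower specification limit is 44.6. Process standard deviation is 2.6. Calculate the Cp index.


Cp = (65.5 - 44.6) / (6 * 2.6)

1.34


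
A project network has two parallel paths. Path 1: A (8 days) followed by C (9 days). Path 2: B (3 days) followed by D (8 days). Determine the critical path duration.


Path 1 = 8 + 9 = 17 days
Path 2 = 3 + 8 = 11 days
Duration = max(17, 11) = 17 days

17 days


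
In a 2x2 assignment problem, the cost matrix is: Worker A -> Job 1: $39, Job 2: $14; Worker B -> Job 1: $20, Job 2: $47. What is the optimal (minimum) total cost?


Option 1: A->1 + B->2 = $39 + $47 = $86
Option 2: A->2 + B->1 = $14 + $20 = $34
Min cost = min($86, $34) = $34

$34


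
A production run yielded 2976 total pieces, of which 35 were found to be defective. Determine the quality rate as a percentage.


Formula: Quality Rate = Good Pieces / Total Pieces * 100
Good pieces = 2976 - 35 = 2941
QR = 2941 / 2976 * 100 = 98.8%

98.8%


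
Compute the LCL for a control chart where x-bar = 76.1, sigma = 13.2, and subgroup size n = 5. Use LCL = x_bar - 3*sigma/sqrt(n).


LCL = 76.1 - 3 * 13.2 / sqrt(5)

58.39


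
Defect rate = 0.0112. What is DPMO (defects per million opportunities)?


DPMO = defect_rate * 1000000 = 0.0112 * 1000000

11200


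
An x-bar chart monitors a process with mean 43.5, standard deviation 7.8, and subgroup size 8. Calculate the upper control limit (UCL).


UCL = 43.5 + 3 * 7.8 / sqrt(8)

51.77


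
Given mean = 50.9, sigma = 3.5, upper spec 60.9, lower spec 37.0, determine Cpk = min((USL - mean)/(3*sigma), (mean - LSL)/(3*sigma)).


Cpu = (60.9 - 50.9) / (3 * 3.5) = 0.95
Cpl = (50.9 - 37.0) / (3 * 3.5) = 1.32
Cpk = min(0.95, 1.32) = 0.95

0.95


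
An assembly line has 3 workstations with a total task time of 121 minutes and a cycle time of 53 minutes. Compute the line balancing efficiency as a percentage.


Formula: Efficiency = Sum of Task Times / (N_stations * CT) * 100
Total station capacity = 3 stations * 53 min = 159 min
Efficiency = 121 / 159 * 100 = 76.1%

76.1%


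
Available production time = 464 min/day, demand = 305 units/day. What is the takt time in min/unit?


Formula: Takt Time = Available Production Time / Customer Demand
Takt = 464 min/day / 305 units/day
Takt = 1.52 min/unit

1.52 min/unit


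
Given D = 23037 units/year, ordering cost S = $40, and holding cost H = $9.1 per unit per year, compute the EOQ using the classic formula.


Formula: EOQ = sqrt(2 * D * S / H)
Numerator: 2 * 23037 * 40 = 1842960
2DS/H = 1842960 / 9.1 = 202523.1
EOQ = sqrt(202523.1) = 450.0 units

450.0 units


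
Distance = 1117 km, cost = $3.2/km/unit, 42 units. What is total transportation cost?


TC = dist * cost * units = 1117 * 3.2 * 42 = $150124.80

$150124.80


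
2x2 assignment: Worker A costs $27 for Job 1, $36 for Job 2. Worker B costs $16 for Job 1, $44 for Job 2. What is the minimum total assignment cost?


Option 1: A->1 + B->2 = $27 + $44 = $71
Option 2: A->2 + B->1 = $36 + $16 = $52
Min cost = min($71, $52) = $52

$52


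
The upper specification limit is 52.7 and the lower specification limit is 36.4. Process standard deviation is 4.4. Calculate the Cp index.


Cp = (52.7 - 36.4) / (6 * 4.4)

0.62


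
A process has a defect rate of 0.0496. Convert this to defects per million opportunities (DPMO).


DPMO = defect_rate * 1000000 = 0.0496 * 1000000

49600


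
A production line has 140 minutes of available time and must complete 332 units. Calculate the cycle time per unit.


Formula: CT = Available Time / Number of Units
CT = 140 min / 332 units
CT = 0.42 min/unit

0.42 min/unit


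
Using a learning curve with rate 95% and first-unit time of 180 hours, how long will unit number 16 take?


Formula: T_n = T_1 * (learning_rate)^(log2(n)) where learning_rate = rate/100
Doublings = log2(16) = 4
T_n = 180 * 0.95^4
T_n = 180 * 0.8145 = 146.6 hours

146.6 hours


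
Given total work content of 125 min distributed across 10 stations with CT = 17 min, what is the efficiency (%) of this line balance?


Formula: Efficiency = Sum of Task Times / (N_stations * CT) * 100
Total station capacity = 10 stations * 17 min = 170 min
Efficiency = 125 / 170 * 100 = 73.5%

73.5%


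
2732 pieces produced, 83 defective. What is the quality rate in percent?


Formula: Quality Rate = Good Pieces / Total Pieces * 100
Good pieces = 2732 - 83 = 2649
QR = 2649 / 2732 * 100 = 97.0%

97.0%


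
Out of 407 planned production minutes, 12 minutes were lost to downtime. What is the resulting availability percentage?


Formula: Availability = (Planned Time - Downtime) / Planned Time * 100
Uptime = 407 - 12 = 395 min
Availability = 395 / 407 * 100 = 97.1%

97.1%


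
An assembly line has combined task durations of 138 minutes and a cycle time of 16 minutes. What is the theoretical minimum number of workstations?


Formula: N_min = ceil(Sum of Task Times / Cycle Time)
N_min = ceil(138 min / 16 min) = ceil(8.625)
N_min = 9 stations

9


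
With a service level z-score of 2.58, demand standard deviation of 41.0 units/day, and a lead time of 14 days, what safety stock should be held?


Formula: SS = z * sigma_d * sqrt(LT)
sqrt(LT) = sqrt(14) = 3.7417
SS = 2.58 * 41.0 * 3.7417
SS = 395.8 units

395.8 units


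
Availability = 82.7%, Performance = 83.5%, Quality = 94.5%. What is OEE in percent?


Formula: OEE = Availability * Performance * Quality / 10000
A * P = 82.7% * 83.5% / 100 = 69.05%
OEE = 69.05% * 94.5% / 100 = 65.3%

65.3%


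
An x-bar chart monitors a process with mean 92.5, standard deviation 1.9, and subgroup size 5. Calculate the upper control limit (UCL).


UCL = 92.5 + 3 * 1.9 / sqrt(5)

95.05


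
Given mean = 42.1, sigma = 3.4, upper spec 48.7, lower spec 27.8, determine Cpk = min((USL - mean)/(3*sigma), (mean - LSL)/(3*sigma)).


Cpu = (48.7 - 42.1) / (3 * 3.4) = 0.65
Cpl = (42.1 - 27.8) / (3 * 3.4) = 1.4
Cpk = min(0.65, 1.4) = 0.65

0.65


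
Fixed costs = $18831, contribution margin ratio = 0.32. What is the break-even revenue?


Formula: BER = Fixed Costs / Contribution Margin Ratio
BER = $18831 / 0.32
BER = $58846.88 (to the nearest cent)

$58846.88


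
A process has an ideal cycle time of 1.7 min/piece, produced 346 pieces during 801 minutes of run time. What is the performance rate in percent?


Formula: Performance = (Ideal CT * Total Count) / Run Time * 100
Ideal output time = 1.7 * 346 = 588.2 min
Performance = 588.2 / 801 * 100 = 73.4%

73.4%


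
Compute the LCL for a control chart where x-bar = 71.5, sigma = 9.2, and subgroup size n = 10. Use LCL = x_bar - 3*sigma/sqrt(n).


LCL = 71.5 - 3 * 9.2 / sqrt(10)

62.77


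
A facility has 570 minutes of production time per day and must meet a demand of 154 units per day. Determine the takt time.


Formula: Takt Time = Available Production Time / Customer Demand
Takt = 570 min/day / 154 units/day
Takt = 3.7 min/unit

3.7 min/unit


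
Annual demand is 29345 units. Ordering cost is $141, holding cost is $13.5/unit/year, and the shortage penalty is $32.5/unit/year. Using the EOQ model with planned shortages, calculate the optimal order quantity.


Formula: EOQ* = sqrt(2DS/H) * sqrt((H+P)/P)
Base EOQ = sqrt(2*29345*141/13.5) = 782.93 units
Correction = sqrt((13.5+32.5)/32.5) = 1.1897
EOQ* = 782.93 * 1.1897 = 931.5 units

931.5 units


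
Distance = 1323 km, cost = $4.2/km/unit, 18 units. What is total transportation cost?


TC = dist * cost * units = 1323 * 4.2 * 18 = $100018.80

$100018.80


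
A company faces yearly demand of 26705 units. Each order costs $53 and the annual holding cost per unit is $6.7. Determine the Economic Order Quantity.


Formula: EOQ = sqrt(2 * D * S / H)
Numerator: 2 * 26705 * 53 = 2830730
2DS/H = 2830730 / 6.7 = 422497.0
EOQ = sqrt(422497.0) = 650.0 units

650.0 units


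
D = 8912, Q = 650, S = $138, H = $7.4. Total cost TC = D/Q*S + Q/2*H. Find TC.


TC = 8912/650 * 138 + 650/2 * 7.4

$4297.09


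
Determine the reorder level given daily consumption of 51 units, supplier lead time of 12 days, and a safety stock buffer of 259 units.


Formula: ROP = (Daily Demand * Lead Time) + Safety Stock
Demand during lead time = 51 * 12 = 612 units
ROP = 612 + 259 = 871 units

871 units


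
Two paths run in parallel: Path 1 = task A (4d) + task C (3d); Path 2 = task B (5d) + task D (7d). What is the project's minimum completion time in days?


Path 1 = 4 + 3 = 7 days
Path 2 = 5 + 7 = 12 days
Duration = max(7, 12) = 12 days

12 days


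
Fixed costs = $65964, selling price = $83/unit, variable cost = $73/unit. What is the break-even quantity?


Formula: BEQ = Fixed Costs / (Price - Variable Cost)
Contribution margin = $83 - $73 = $10/unit
BEQ = ceil($65964 / $10/unit) = ceil(6596.4) = 6597 units

6597 units


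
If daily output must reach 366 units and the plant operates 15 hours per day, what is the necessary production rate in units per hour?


Formula: Production Rate = Daily Demand / Available Hours
Rate = 366 units/day / 15 hours/day
Rate = 24.4 units/hour

24.4 units/hour


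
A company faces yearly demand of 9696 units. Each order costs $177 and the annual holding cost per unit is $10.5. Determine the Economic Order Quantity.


Formula: EOQ = sqrt(2 * D * S / H)
Numerator: 2 * 9696 * 177 = 3432384
2DS/H = 3432384 / 10.5 = 326893.7
EOQ = sqrt(326893.7) = 571.7 units

571.7 units


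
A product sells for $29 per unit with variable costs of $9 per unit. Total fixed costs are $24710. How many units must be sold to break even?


Formula: BEQ = Fixed Costs / (Price - Variable Cost)
Contribution margin = $29 - $9 = $20/unit
BEQ = ceil($24710 / $20/unit) = ceil(1235.5) = 1236 units

1236 units


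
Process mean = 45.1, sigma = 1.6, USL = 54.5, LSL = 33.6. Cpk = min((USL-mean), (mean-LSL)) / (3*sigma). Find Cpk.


Cpu = (54.5 - 45.1) / (3 * 1.6) = 1.96
Cpl = (45.1 - 33.6) / (3 * 1.6) = 2.4
Cpk = min(1.96, 2.4) = 1.96

1.96


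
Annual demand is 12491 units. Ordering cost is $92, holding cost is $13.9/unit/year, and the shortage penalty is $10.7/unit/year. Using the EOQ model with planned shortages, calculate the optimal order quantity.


Formula: EOQ* = sqrt(2DS/H) * sqrt((H+P)/P)
Base EOQ = sqrt(2*12491*92/13.9) = 406.63 units
Correction = sqrt((13.9+10.7)/10.7) = 1.51627
EOQ* = 406.63 * 1.51627 = 616.6 units

616.6 units


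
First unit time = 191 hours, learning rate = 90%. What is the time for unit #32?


Formula: T_n = T_1 * (learning_rate)^(log2(n)) where learning_rate = rate/100
Doublings = log2(32) = 5
T_n = 191 * 0.9^5
T_n = 191 * 0.5905 = 112.8 hours

112.8 hours


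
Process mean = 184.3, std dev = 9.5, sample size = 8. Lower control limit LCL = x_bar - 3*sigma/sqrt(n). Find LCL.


LCL = 184.3 - 3 * 9.5 / sqrt(8)

174.22


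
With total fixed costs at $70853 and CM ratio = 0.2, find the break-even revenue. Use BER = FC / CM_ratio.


Formula: BER = Fixed Costs / Contribution Margin Ratio
BER = $70853 / 0.2
BER = $354265.00 (to the nearest cent)

$354265.00


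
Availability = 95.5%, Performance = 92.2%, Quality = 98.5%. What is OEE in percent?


Formula: OEE = Availability * Performance * Quality / 10000
A * P = 95.5% * 92.2% / 100 = 88.05%
OEE = 88.05% * 98.5% / 100 = 86.7%

86.7%


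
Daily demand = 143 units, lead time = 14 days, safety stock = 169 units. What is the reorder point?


Formula: ROP = (Daily Demand * Lead Time) + Safety Stock
Demand during lead time = 143 * 14 = 2002 units
ROP = 2002 + 169 = 2171 units

2171 units


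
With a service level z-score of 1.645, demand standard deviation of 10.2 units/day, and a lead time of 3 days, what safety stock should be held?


Formula: SS = z * sigma_d * sqrt(LT)
sqrt(LT) = sqrt(3) = 1.7321
SS = 1.645 * 10.2 * 1.7321
SS = 29.1 units

29.1 units


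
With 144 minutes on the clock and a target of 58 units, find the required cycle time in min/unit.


Formula: CT = Available Time / Number of Units
CT = 144 min / 58 units
CT = 2.48 min/unit

2.48 min/unit


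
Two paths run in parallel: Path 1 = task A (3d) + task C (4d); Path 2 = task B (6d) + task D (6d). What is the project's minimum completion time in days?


Path 1 = 3 + 4 = 7 days
Path 2 = 6 + 6 = 12 days
Duration = max(7, 12) = 12 days

12 days


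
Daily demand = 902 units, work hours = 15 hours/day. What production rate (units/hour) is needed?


Formula: Production Rate = Daily Demand / Available Hours
Rate = 902 units/day / 15 hours/day
Rate = 60.1 units/hour

60.1 units/hour


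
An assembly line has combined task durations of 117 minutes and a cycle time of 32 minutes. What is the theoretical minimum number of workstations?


Formula: N_min = ceil(Sum of Task Times / Cycle Time)
N_min = ceil(117 min / 32 min) = ceil(3.6562)
N_min = 4 stations

4


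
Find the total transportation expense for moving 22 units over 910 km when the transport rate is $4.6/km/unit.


TC = dist * cost * units = 910 * 4.6 * 22 = $92092.00

$92092.00


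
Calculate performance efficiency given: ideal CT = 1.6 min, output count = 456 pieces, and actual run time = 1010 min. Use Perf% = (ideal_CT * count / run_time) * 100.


Formula: Performance = (Ideal CT * Total Count) / Run Time * 100
Ideal output time = 1.6 * 456 = 729.6 min
Performance = 729.6 / 1010 * 100 = 72.2%

72.2%


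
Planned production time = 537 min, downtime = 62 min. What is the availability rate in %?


Formula: Availability = (Planned Time - Downtime) / Planned Time * 100
Uptime = 537 - 62 = 475 min
Availability = 475 / 537 * 100 = 88.5%

88.5%


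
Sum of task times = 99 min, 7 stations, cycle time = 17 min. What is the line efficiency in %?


Formula: Efficiency = Sum of Task Times / (N_stations * CT) * 100
Total station capacity = 7 stations * 17 min = 119 min
Efficiency = 99 / 119 * 100 = 83.2%

83.2%


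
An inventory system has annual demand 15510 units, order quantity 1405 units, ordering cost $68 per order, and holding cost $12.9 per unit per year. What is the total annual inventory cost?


TC = 15510/1405 * 68 + 1405/2 * 12.9

$9812.91


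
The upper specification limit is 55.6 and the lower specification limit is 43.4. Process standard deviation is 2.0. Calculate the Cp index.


Cp = (55.6 - 43.4) / (6 * 2.0)

1.02


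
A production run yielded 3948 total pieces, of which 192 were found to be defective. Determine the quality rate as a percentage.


Formula: Quality Rate = Good Pieces / Total Pieces * 100
Good pieces = 3948 - 192 = 3756
QR = 3756 / 3948 * 100 = 95.1%

95.1%


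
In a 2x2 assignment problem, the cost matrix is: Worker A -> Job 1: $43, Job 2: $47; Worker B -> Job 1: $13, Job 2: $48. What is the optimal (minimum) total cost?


Option 1: A->1 + B->2 = $43 + $48 = $91
Option 2: A->2 + B->1 = $47 + $13 = $60
Min cost = min($91, $60) = $60

$60


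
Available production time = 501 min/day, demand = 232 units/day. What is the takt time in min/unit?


Formula: Takt Time = Available Production Time / Customer Demand
Takt = 501 min/day / 232 units/day
Takt = 2.16 min/unit

2.16 min/unit


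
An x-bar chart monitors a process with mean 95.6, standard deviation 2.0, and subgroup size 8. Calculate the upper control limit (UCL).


UCL = 95.6 + 3 * 2.0 / sqrt(8)

97.72


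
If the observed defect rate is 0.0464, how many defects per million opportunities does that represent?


DPMO = defect_rate * 1000000 = 0.0464 * 1000000

46400


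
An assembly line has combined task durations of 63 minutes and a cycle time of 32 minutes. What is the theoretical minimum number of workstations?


Formula: N_min = ceil(Sum of Task Times / Cycle Time)
N_min = ceil(63 min / 32 min) = ceil(1.9688)
N_min = 2 stations

2


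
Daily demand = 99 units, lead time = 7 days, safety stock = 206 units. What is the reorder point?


Formula: ROP = (Daily Demand * Lead Time) + Safety Stock
Demand during lead time = 99 * 7 = 693 units
ROP = 693 + 206 = 899 units

899 units


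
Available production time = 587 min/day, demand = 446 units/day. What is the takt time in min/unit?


Formula: Takt Time = Available Production Time / Customer Demand
Takt = 587 min/day / 446 units/day
Takt = 1.32 min/unit

1.32 min/unit


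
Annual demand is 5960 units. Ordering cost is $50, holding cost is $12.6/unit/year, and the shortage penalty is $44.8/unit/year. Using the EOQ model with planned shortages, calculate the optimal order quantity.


Formula: EOQ* = sqrt(2DS/H) * sqrt((H+P)/P)
Base EOQ = sqrt(2*5960*50/12.6) = 217.49 units
Correction = sqrt((12.6+44.8)/44.8) = 1.13192
EOQ* = 217.49 * 1.13192 = 246.2 units

246.2 units


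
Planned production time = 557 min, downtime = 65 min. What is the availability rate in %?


Formula: Availability = (Planned Time - Downtime) / Planned Time * 100
Uptime = 557 - 65 = 492 min
Availability = 492 / 557 * 100 = 88.3%

88.3%


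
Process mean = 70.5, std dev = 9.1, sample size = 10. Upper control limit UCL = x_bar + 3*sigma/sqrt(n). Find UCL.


UCL = 70.5 + 3 * 9.1 / sqrt(10)

79.13


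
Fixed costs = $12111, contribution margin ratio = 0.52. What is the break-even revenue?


Formula: BER = Fixed Costs / Contribution Margin Ratio
BER = $12111 / 0.52
BER = $23290.38 (to the nearest cent)

$23290.38


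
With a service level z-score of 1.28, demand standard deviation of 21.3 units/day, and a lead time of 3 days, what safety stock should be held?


Formula: SS = z * sigma_d * sqrt(LT)
sqrt(LT) = sqrt(3) = 1.7321
SS = 1.28 * 21.3 * 1.7321
SS = 47.2 units

47.2 units


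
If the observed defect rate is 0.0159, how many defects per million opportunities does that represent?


DPMO = defect_rate * 1000000 = 0.0159 * 1000000

15900


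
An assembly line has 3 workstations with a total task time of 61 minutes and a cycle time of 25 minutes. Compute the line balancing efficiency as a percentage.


Formula: Efficiency = Sum of Task Times / (N_stations * CT) * 100
Total station capacity = 3 stations * 25 min = 75 min
Efficiency = 61 / 75 * 100 = 81.3%

81.3%


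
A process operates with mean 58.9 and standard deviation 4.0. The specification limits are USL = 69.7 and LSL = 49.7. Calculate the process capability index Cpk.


Cpu = (69.7 - 58.9) / (3 * 4.0) = 0.9
Cpl = (58.9 - 49.7) / (3 * 4.0) = 0.77
Cpk = min(0.9, 0.77) = 0.77

0.77


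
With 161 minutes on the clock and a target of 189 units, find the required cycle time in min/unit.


Formula: CT = Available Time / Number of Units
CT = 161 min / 189 units
CT = 0.85 min/unit

0.85 min/unit


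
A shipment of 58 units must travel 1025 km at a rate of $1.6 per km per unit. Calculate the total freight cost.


TC = dist * cost * units = 1025 * 1.6 * 58 = $95120.00

$95120.00


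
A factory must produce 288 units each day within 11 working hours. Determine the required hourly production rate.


Formula: Production Rate = Daily Demand / Available Hours
Rate = 288 units/day / 11 hours/day
Rate = 26.2 units/hour

26.2 units/hour
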